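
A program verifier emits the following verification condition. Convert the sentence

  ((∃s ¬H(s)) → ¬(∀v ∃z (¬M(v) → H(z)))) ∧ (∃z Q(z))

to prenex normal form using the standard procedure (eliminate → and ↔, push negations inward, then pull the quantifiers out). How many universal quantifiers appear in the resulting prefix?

First replace A → B with ¬A ∨ B.
  (¬(∃s ¬H(s)) ∨ ¬(∀v ∃z (¬¬M(v) ∨ H(z)))) ∧ (∃z Q(z))
Push ¬ through the quantifiers and connectives to reach negation normal form:
  ((∀s H(s)) ∨ (∃v ∀z (¬M(v) ∧ ¬H(z)))) ∧ (∃z Q(z))
Rename bound variables to avoid capture: z↦x.
  ((∀s H(s)) ∨ (∃v ∀z (¬M(v) ∧ ¬H(z)))) ∧ (∃x Q(x))
Pull the quantifiers to the front (each side's bound variable is not free in the other side):
  ∀s ∃v ∀z ∃x ((H(s) ∨ ¬M(v) ∧ ¬H(z)) ∧ Q(x))
The prefix is ∀s ∃v ∀z ∃x: 2 universal, 2 existential.

2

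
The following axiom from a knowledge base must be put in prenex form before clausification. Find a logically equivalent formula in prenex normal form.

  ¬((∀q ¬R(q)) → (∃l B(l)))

Rewrite implications/biconditionals: A → B as ¬A ∨ B.
  ¬(¬(∀q ¬R(q)) ∨ (∃l B(l)))
Push ¬ through the quantifiers and connectives to reach negation normal form:
  (∀q ¬R(q)) ∧ (∀l ¬B(l))
Finally move all quantifiers to the prefix:
  ∀q ∀l (¬R(q) ∧ ¬B(l))

∀q ∀l (¬R(q) ∧ ¬B(l))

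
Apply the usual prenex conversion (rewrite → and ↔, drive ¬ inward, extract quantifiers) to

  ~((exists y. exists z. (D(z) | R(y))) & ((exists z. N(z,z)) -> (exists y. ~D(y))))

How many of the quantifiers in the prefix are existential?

1

Eliminate → and ↔ using ¬ and ∨.
  ~((exists y. exists z. (D(z) | R(y))) & (~(exists z. N(z,z)) | (exists y. ~D(y))))
Drive negations inward (¬∀x A ≡ ∃x ¬A, ¬∃x A ≡ ∀x ¬A, De Morgan for ∧/∨):
  (forall y. forall z. (~D(z) & ~R(y))) | (exists z. N(z,z)) & (forall y. D(y))
Rename bound variables to avoid capture: z↦q, y↦x1.
  (forall y. forall z. (~D(z) & ~R(y))) | (exists q. N(q,q)) & (forall x1. D(x1))
Extract every quantifier outward, since the variables are now distinct and don't occur free across branches:
  forall y. forall z. exists q. forall x1. (~D(z) & ~R(y) | N(q,q) & D(x1))
The prefix is forall y forall z exists q forall x1: 3 universal, 1 existential.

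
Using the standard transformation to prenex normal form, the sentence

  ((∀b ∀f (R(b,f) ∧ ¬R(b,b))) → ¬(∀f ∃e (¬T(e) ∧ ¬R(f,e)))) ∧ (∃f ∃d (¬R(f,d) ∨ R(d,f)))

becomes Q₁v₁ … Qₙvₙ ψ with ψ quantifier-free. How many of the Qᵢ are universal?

1

Eliminate → and ↔ using ¬ and ∨.
  (¬(∀b ∀f (R(b,f) ∧ ¬R(b,b))) ∨ ¬(∀f ∃e (¬T(e) ∧ ¬R(f,e)))) ∧ (∃f ∃d (¬R(f,d) ∨ R(d,f)))
Push ¬ through the quantifiers and connectives to reach negation normal form:
  ((∃b ∃f (¬R(b,f) ∨ R(b,b))) ∨ (∃f ∀e (T(e) ∨ R(f,e)))) ∧ (∃f ∃d (¬R(f,d) ∨ R(d,f)))
Standardize variables apart so no two quantifiers bind the same name: f↦p, f↦c.
  ((∃b ∃f (¬R(b,f) ∨ R(b,b))) ∨ (∃p ∀e (T(e) ∨ R(p,e)))) ∧ (∃c ∃d (¬R(c,d) ∨ R(d,c)))
Finally move all quantifiers to the prefix:
  ∃b ∃f ∃p ∀e ∃c ∃d ((¬R(b,f) ∨ R(b,b) ∨ T(e) ∨ R(p,e)) ∧ (¬R(c,d) ∨ R(d,c)))
The prefix is ∃b ∃f ∃p ∀e ∃c ∃d: 1 universal, 5 existential.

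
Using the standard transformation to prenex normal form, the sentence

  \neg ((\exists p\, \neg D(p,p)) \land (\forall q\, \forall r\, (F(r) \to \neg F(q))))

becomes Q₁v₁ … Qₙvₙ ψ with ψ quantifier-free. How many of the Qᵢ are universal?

1

Rewrite implications/biconditionals: A → B as ¬A ∨ B.
  \neg ((\exists p\, \neg D(p,p)) \land (\forall q\, \forall r\, (\neg F(r) \lor \neg F(q))))
Push ¬ through the quantifiers and connectives to reach negation normal form:
  (\forall p\, D(p,p)) \lor (\exists q\, \exists r\, (F(r) \land F(q)))
All bound variables are already distinct, so no renaming is needed.
Extract every quantifier outward, since the variables are now distinct and don't occur free across branches:
  \forall p\, \exists q\, \exists r\, (D(p,p) \lor F(r) \land F(q))
The prefix is \forall p \exists q \exists r: 1 universal, 2 existential.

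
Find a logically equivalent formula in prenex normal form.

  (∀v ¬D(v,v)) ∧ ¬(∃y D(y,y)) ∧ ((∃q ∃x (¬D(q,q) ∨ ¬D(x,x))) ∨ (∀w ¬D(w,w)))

∀v ∀y ∃q ∃x ∀w (¬D(v,v) ∧ ¬D(y,y) ∧ (¬D(q,q) ∨ ¬D(x,x) ∨ ¬D(w,w)))

Push ¬ through the quantifiers and connectives to reach negation normal form:
  (∀v ¬D(v,v)) ∧ (∀y ¬D(y,y)) ∧ ((∃q ∃x (¬D(q,q) ∨ ¬D(x,x))) ∨ (∀w ¬D(w,w)))
Pull the quantifiers to the front (each side's bound variable is not free in the other side):
  ∀v ∀y ∃q ∃x ∀w (¬D(v,v) ∧ ¬D(y,y) ∧ (¬D(q,q) ∨ ¬D(x,x) ∨ ¬D(w,w)))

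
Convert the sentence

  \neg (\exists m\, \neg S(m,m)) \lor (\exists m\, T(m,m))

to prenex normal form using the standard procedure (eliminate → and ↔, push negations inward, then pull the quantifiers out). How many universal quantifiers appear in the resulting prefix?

Push ¬ through the quantifiers and connectives to reach negation normal form:
  (\forall m\, S(m,m)) \lor (\exists m\, T(m,m))
Rename bound variables to avoid capture: m↦u.
  (\forall m\, S(m,m)) \lor (\exists u\, T(u,u))
Finally move all quantifiers to the prefix:
  \forall m\, \exists u\, (S(m,m) \lor T(u,u))
The prefix is \forall m \exists u: 1 universal, 1 existential.

1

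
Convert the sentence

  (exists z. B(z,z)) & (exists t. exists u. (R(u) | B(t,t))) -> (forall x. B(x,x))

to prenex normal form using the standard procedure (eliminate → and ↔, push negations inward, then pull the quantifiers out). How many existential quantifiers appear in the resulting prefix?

0

Eliminate → and ↔ using ¬ and ∨.
  ~((exists z. B(z,z)) & (exists t. exists u. (R(u) | B(t,t)))) | (forall x. B(x,x))
Push ¬ through the quantifiers and connectives to reach negation normal form:
  (forall z. ~B(z,z)) | (forall t. forall u. (~R(u) & ~B(t,t))) | (forall x. B(x,x))
All bound variables are already distinct, so no renaming is needed.
Extract every quantifier outward, since the variables are now distinct and don't occur free across branches:
  forall z. forall t. forall u. forall x. (~B(z,z) | ~R(u) & ~B(t,t) | B(x,x))
The prefix is forall z forall t forall u forall x: 4 universal, 0 existential.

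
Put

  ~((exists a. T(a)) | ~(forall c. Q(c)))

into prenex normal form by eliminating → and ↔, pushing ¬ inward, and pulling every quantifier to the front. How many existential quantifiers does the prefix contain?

0

Drive negations inward (¬∀x A ≡ ∃x ¬A, ¬∃x A ≡ ∀x ¬A, De Morgan for ∧/∨):
  (forall a. ~T(a)) & (forall c. Q(c))
All bound variables are already distinct, so no renaming is needed.
Extract every quantifier outward, since the variables are now distinct and don't occur free across branches:
  forall a. forall c. (~T(a) & Q(c))
The prefix is forall a forall c: 2 universal, 0 existential.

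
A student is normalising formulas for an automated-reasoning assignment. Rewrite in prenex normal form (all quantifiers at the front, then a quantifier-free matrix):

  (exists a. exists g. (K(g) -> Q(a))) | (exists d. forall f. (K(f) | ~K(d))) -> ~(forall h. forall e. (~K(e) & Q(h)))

forall a. forall g. forall d. exists f. exists h. exists e. (K(g) & ~Q(a) & ~K(f) & K(d) | K(e) | ~Q(h))

Eliminate → and ↔ using ¬ and ∨.
  ~((exists a. exists g. (~K(g) | Q(a))) | (exists d. forall f. (K(f) | ~K(d)))) | ~(forall h. forall e. (~K(e) & Q(h)))
Drive negations inward (¬∀x A ≡ ∃x ¬A, ¬∃x A ≡ ∀x ¬A, De Morgan for ∧/∨):
  (forall a. forall g. (K(g) & ~Q(a))) & (forall d. exists f. (~K(f) & K(d))) | (exists h. exists e. (K(e) | ~Q(h)))
All bound variables are already distinct, so no renaming is needed.
Finally move all quantifiers to the prefix:
  forall a. forall g. forall d. exists f. exists h. exists e. (K(g) & ~Q(a) & ~K(f) & K(d) | K(e) | ~Q(h))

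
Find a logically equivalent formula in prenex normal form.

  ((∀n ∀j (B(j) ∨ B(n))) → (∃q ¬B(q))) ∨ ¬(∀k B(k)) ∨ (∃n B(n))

Eliminate → and ↔ using ¬ and ∨.
  ¬(∀n ∀j (B(j) ∨ B(n))) ∨ (∃q ¬B(q)) ∨ ¬(∀k B(k)) ∨ (∃n B(n))
Push ¬ through the quantifiers and connectives to reach negation normal form:
  (∃n ∃j (¬B(j) ∧ ¬B(n))) ∨ (∃q ¬B(q)) ∨ (∃k ¬B(k)) ∨ (∃n B(n))
Rename bound variables to avoid capture: n↦b.
  (∃n ∃j (¬B(j) ∧ ¬B(n))) ∨ (∃q ¬B(q)) ∨ (∃k ¬B(k)) ∨ (∃b B(b))
Extract every quantifier outward, since the variables are now distinct and don't occur free across branches:
  ∃n ∃j ∃q ∃k ∃b (¬B(j) ∧ ¬B(n) ∨ ¬B(q) ∨ ¬B(k) ∨ B(b))

∃n ∃j ∃q ∃k ∃b (¬B(j) ∧ ¬B(n) ∨ ¬B(q) ∨ ¬B(k) ∨ B(b))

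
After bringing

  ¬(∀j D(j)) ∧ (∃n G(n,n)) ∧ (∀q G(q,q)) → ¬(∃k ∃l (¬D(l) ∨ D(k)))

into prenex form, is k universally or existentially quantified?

universal

Eliminate → and ↔ using ¬ and ∨.
  ¬(¬(∀j D(j)) ∧ (∃n G(n,n)) ∧ (∀q G(q,q))) ∨ ¬(∃k ∃l (¬D(l) ∨ D(k)))
Drive negations inward (¬∀x A ≡ ∃x ¬A, ¬∃x A ≡ ∀x ¬A, De Morgan for ∧/∨):
  (∀j D(j)) ∨ (∀n ¬G(n,n)) ∨ (∃q ¬G(q,q)) ∨ (∀k ∀l (D(l) ∧ ¬D(k)))
Pull the quantifiers to the front (each side's bound variable is not free in the other side):
  ∀j ∀n ∃q ∀k ∀l (D(j) ∨ ¬G(n,n) ∨ ¬G(q,q) ∨ D(l) ∧ ¬D(k))
The quantifier ∃k sits under an odd number of negations (counting the antecedent side of each →), so it flips to ∀k.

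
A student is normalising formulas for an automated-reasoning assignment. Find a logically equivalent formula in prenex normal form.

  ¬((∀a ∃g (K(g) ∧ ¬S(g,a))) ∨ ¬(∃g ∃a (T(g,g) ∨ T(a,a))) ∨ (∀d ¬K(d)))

Drive negations inward (¬∀x A ≡ ∃x ¬A, ¬∃x A ≡ ∀x ¬A, De Morgan for ∧/∨):
  (∃a ∀g (¬K(g) ∨ S(g,a))) ∧ (∃g ∃a (T(g,g) ∨ T(a,a))) ∧ (∃d K(d))
Standardize variables apart so no two quantifiers bind the same name: g↦v, a↦y1.
  (∃a ∀g (¬K(g) ∨ S(g,a))) ∧ (∃v ∃y1 (T(v,v) ∨ T(y1,y1))) ∧ (∃d K(d))
Extract every quantifier outward, since the variables are now distinct and don't occur free across branches:
  ∃a ∀g ∃v ∃y1 ∃d ((¬K(g) ∨ S(g,a)) ∧ (T(v,v) ∨ T(y1,y1)) ∧ K(d))

∃a ∀g ∃v ∃y1 ∃d ((¬K(g) ∨ S(g,a)) ∧ (T(v,v) ∨ T(y1,y1)) ∧ K(d))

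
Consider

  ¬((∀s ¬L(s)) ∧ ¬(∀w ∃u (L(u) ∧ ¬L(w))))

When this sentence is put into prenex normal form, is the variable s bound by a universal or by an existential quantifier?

existential

Move each ¬ inward, flipping quantifiers it crosses:
  (∃s L(s)) ∨ (∀w ∃u (L(u) ∧ ¬L(w)))
All bound variables are already distinct, so no renaming is needed.
Finally move all quantifiers to the prefix:
  ∃s ∀w ∃u (L(s) ∨ L(u) ∧ ¬L(w))
The quantifier ∀s sits under an odd number of negations, so it flips to ∃s.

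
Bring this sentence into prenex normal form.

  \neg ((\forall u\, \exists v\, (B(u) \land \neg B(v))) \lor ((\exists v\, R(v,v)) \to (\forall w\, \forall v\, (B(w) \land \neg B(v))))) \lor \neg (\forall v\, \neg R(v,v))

\exists u\, \forall v\, \exists w1\, \exists w\, \exists y1\, \exists z\, ((\neg B(u) \lor B(v)) \land R(w1,w1) \land (\neg B(w) \lor B(y1)) \lor R(z,z))

Rewrite implications/biconditionals: A → B as ¬A ∨ B.
  \neg ((\forall u\, \exists v\, (B(u) \land \neg B(v))) \lor \neg (\exists v\, R(v,v)) \lor (\forall w\, \forall v\, (B(w) \land \neg B(v)))) \lor \neg (\forall v\, \neg R(v,v))
Drive negations inward (¬∀x A ≡ ∃x ¬A, ¬∃x A ≡ ∀x ¬A, De Morgan for ∧/∨):
  (\exists u\, \forall v\, (\neg B(u) \lor B(v))) \land (\exists v\, R(v,v)) \land (\exists w\, \exists v\, (\neg B(w) \lor B(v))) \lor (\exists v\, R(v,v))
Rename bound variables to avoid capture: v↦w1, v↦y1, v↦z.
  (\exists u\, \forall v\, (\neg B(u) \lor B(v))) \land (\exists w1\, R(w1,w1)) \land (\exists w\, \exists y1\, (\neg B(w) \lor B(y1))) \lor (\exists z\, R(z,z))
Pull the quantifiers to the front (each side's bound variable is not free in the other side):
  \exists u\, \forall v\, \exists w1\, \exists w\, \exists y1\, \exists z\, ((\neg B(u) \lor B(v)) \land R(w1,w1) \land (\neg B(w) \lor B(y1)) \lor R(z,z))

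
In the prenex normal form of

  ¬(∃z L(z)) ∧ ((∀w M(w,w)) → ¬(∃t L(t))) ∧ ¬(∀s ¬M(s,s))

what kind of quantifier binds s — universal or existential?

existential

Rewrite implications/biconditionals: A → B as ¬A ∨ B.
  ¬(∃z L(z)) ∧ (¬(∀w M(w,w)) ∨ ¬(∃t L(t))) ∧ ¬(∀s ¬M(s,s))
Move each ¬ inward, flipping quantifiers it crosses:
  (∀z ¬L(z)) ∧ ((∃w ¬M(w,w)) ∨ (∀t ¬L(t))) ∧ (∃s M(s,s))
Extract every quantifier outward, since the variables are now distinct and don't occur free across branches:
  ∀z ∃w ∀t ∃s (¬L(z) ∧ (¬M(w,w) ∨ ¬L(t)) ∧ M(s,s))
The quantifier ∀s sits under an odd number of negations (counting the antecedent side of each →), so it flips to ∃s.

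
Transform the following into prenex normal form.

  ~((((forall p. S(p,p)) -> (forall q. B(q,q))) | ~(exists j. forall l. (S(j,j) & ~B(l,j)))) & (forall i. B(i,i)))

First replace A → B with ¬A ∨ B.
  ~((~(forall p. S(p,p)) | (forall q. B(q,q)) | ~(exists j. forall l. (S(j,j) & ~B(l,j)))) & (forall i. B(i,i)))
Drive negations inward (¬∀x A ≡ ∃x ¬A, ¬∃x A ≡ ∀x ¬A, De Morgan for ∧/∨):
  (forall p. S(p,p)) & (exists q. ~B(q,q)) & (exists j. forall l. (S(j,j) & ~B(l,j))) | (exists i. ~B(i,i))
All bound variables are already distinct, so no renaming is needed.
Extract every quantifier outward, since the variables are now distinct and don't occur free across branches:
  forall p. exists q. exists j. forall l. exists i. (S(p,p) & ~B(q,q) & S(j,j) & ~B(l,j) | ~B(i,i))

forall p. exists q. exists j. forall l. exists i. (S(p,p) & ~B(q,q) & S(j,j) & ~B(l,j) | ~B(i,i))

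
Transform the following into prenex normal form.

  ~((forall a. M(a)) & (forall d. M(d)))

exists a. exists d. (~M(a) | ~M(d))

Move each ¬ inward, flipping quantifiers it crosses:
  (exists a. ~M(a)) | (exists d. ~M(d))
Extract every quantifier outward, since the variables are now distinct and don't occur free across branches:
  exists a. exists d. (~M(a) | ~M(d))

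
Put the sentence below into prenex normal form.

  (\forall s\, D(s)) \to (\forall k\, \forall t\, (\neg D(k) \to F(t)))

First replace A → B with ¬A ∨ B.
  \neg (\forall s\, D(s)) \lor (\forall k\, \forall t\, (\neg \neg D(k) \lor F(t)))
Push ¬ through the quantifiers and connectives to reach negation normal form:
  (\exists s\, \neg D(s)) \lor (\forall k\, \forall t\, (D(k) \lor F(t)))
Pull the quantifiers to the front (each side's bound variable is not free in the other side):
  \exists s\, \forall k\, \forall t\, (\neg D(s) \lor D(k) \lor F(t))

\exists s\, \forall k\, \forall t\, (\neg D(s) \lor D(k) \lor F(t))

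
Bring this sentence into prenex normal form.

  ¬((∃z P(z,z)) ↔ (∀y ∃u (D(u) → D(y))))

First replace A → B with ¬A ∨ B; A ↔ B as (¬A ∨ B) ∧ (¬B ∨ A).
  ¬((¬(∃z P(z,z)) ∨ (∀y ∃u (¬D(u) ∨ D(y)))) ∧ (¬(∀y ∃u (¬D(u) ∨ D(y))) ∨ (∃z P(z,z))))
Drive negations inward (¬∀x A ≡ ∃x ¬A, ¬∃x A ≡ ∀x ¬A, De Morgan for ∧/∨):
  (∃z P(z,z)) ∧ (∃y ∀u (D(u) ∧ ¬D(y))) ∨ (∀y ∃u (¬D(u) ∨ D(y))) ∧ (∀z ¬P(z,z))
Give each quantifier a distinct variable: y↦v, u↦a, z↦q.
  (∃z P(z,z)) ∧ (∃y ∀u (D(u) ∧ ¬D(y))) ∨ (∀v ∃a (¬D(a) ∨ D(v))) ∧ (∀q ¬P(q,q))
Finally move all quantifiers to the prefix:
  ∃z ∃y ∀u ∀v ∃a ∀q (P(z,z) ∧ D(u) ∧ ¬D(y) ∨ (¬D(a) ∨ D(v)) ∧ ¬P(q,q))

∃z ∃y ∀u ∀v ∃a ∀q (P(z,z) ∧ D(u) ∧ ¬D(y) ∨ (¬D(a) ∨ D(v)) ∧ ¬P(q,q))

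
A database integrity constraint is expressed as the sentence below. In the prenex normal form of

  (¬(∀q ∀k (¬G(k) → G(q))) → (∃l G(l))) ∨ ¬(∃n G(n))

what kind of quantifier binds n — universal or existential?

universal

Eliminate → and ↔ using ¬ and ∨.
  ¬¬(∀q ∀k (¬¬G(k) ∨ G(q))) ∨ (∃l G(l)) ∨ ¬(∃n G(n))
Move each ¬ inward, flipping quantifiers it crosses:
  (∀q ∀k (G(k) ∨ G(q))) ∨ (∃l G(l)) ∨ (∀n ¬G(n))
Pull the quantifiers to the front (each side's bound variable is not free in the other side):
  ∀q ∀k ∃l ∀n (G(k) ∨ G(q) ∨ G(l) ∨ ¬G(n))
The quantifier ∃n sits under an odd number of negations (counting the antecedent side of each →), so it flips to ∀n.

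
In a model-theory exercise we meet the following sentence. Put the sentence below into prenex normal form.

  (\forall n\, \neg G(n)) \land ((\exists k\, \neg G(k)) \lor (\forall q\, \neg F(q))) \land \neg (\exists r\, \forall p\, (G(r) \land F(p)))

Move each ¬ inward, flipping quantifiers it crosses:
  (\forall n\, \neg G(n)) \land ((\exists k\, \neg G(k)) \lor (\forall q\, \neg F(q))) \land (\forall r\, \exists p\, (\neg G(r) \lor \neg F(p)))
Extract every quantifier outward, since the variables are now distinct and don't occur free across branches:
  \forall n\, \exists k\, \forall q\, \forall r\, \exists p\, (\neg G(n) \land (\neg G(k) \lor \neg F(q)) \land (\neg G(r) \lor \neg F(p)))

\forall n\, \exists k\, \forall q\, \forall r\, \exists p\, (\neg G(n) \land (\neg G(k) \lor \neg F(q)) \land (\neg G(r) \lor \neg F(p)))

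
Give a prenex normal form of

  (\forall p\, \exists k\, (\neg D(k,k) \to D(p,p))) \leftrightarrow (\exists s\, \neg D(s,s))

Eliminate → and ↔ using ¬ and ∨; A ↔ B as (¬A ∨ B) ∧ (¬B ∨ A).
  (\neg (\forall p\, \exists k\, (\neg \neg D(k,k) \lor D(p,p))) \lor (\exists s\, \neg D(s,s))) \land (\neg (\exists s\, \neg D(s,s)) \lor (\forall p\, \exists k\, (\neg \neg D(k,k) \lor D(p,p))))
Drive negations inward (¬∀x A ≡ ∃x ¬A, ¬∃x A ≡ ∀x ¬A, De Morgan for ∧/∨):
  ((\exists p\, \forall k\, (\neg D(k,k) \land \neg D(p,p))) \lor (\exists s\, \neg D(s,s))) \land ((\forall s\, D(s,s)) \lor (\forall p\, \exists k\, (D(k,k) \lor D(p,p))))
Standardize variables apart so no two quantifiers bind the same name: s↦a, p↦w1, k↦y.
  ((\exists p\, \forall k\, (\neg D(k,k) \land \neg D(p,p))) \lor (\exists s\, \neg D(s,s))) \land ((\forall a\, D(a,a)) \lor (\forall w1\, \exists y\, (D(y,y) \lor D(w1,w1))))
Pull the quantifiers to the front (each side's bound variable is not free in the other side):
  \exists p\, \forall k\, \exists s\, \forall a\, \forall w1\, \exists y\, ((\neg D(k,k) \land \neg D(p,p) \lor \neg D(s,s)) \land (D(a,a) \lor D(y,y) \lor D(w1,w1)))

\exists p\, \forall k\, \exists s\, \forall a\, \forall w1\, \exists y\, ((\neg D(k,k) \land \neg D(p,p) \lor \neg D(s,s)) \land (D(a,a) \lor D(y,y) \lor D(w1,w1)))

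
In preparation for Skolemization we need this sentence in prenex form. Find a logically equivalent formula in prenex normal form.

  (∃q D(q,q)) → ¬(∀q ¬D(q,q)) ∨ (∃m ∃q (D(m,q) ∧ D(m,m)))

∀q ∃s ∃m ∃y1 (¬D(q,q) ∨ D(s,s) ∨ D(m,y1) ∧ D(m,m))

First replace A → B with ¬A ∨ B.
  ¬(∃q D(q,q)) ∨ ¬(∀q ¬D(q,q)) ∨ (∃m ∃q (D(m,q) ∧ D(m,m)))
Push ¬ through the quantifiers and connectives to reach negation normal form:
  (∀q ¬D(q,q)) ∨ (∃q D(q,q)) ∨ (∃m ∃q (D(m,q) ∧ D(m,m)))
Give each quantifier a distinct variable: q↦s, q↦y1.
  (∀q ¬D(q,q)) ∨ (∃s D(s,s)) ∨ (∃m ∃y1 (D(m,y1) ∧ D(m,m)))
Extract every quantifier outward, since the variables are now distinct and don't occur free across branches:
  ∀q ∃s ∃m ∃y1 (¬D(q,q) ∨ D(s,s) ∨ D(m,y1) ∧ D(m,m))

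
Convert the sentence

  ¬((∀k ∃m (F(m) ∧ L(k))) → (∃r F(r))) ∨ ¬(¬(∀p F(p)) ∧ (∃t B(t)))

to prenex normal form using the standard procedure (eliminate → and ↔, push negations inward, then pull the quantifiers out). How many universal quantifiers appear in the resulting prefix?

4

Eliminate → and ↔ using ¬ and ∨.
  ¬(¬(∀k ∃m (F(m) ∧ L(k))) ∨ (∃r F(r))) ∨ ¬(¬(∀p F(p)) ∧ (∃t B(t)))
Push ¬ through the quantifiers and connectives to reach negation normal form:
  (∀k ∃m (F(m) ∧ L(k))) ∧ (∀r ¬F(r)) ∨ (∀p F(p)) ∨ (∀t ¬B(t))
All bound variables are already distinct, so no renaming is needed.
Pull the quantifiers to the front (each side's bound variable is not free in the other side):
  ∀k ∃m ∀r ∀p ∀t (F(m) ∧ L(k) ∧ ¬F(r) ∨ F(p) ∨ ¬B(t))
The prefix is ∀k ∃m ∀r ∀p ∀t: 4 universal, 1 existential.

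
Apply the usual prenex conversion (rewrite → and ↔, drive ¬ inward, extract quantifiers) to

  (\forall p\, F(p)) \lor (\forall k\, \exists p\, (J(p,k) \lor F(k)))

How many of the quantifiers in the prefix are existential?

Standardize variables apart so no two quantifiers bind the same name: p↦w.
  (\forall p\, F(p)) \lor (\forall k\, \exists w\, (J(w,k) \lor F(k)))
Pull the quantifiers to the front (each side's bound variable is not free in the other side):
  \forall p\, \forall k\, \exists w\, (F(p) \lor J(w,k) \lor F(k))
The prefix is \forall p \forall k \exists w: 2 universal, 1 existential.

1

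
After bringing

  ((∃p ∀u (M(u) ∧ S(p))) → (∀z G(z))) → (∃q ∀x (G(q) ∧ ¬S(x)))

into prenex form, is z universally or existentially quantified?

existential

First replace A → B with ¬A ∨ B.
  ¬(¬(∃p ∀u (M(u) ∧ S(p))) ∨ (∀z G(z))) ∨ (∃q ∀x (G(q) ∧ ¬S(x)))
Push ¬ through the quantifiers and connectives to reach negation normal form:
  (∃p ∀u (M(u) ∧ S(p))) ∧ (∃z ¬G(z)) ∨ (∃q ∀x (G(q) ∧ ¬S(x)))
All bound variables are already distinct, so no renaming is needed.
Pull the quantifiers to the front (each side's bound variable is not free in the other side):
  ∃p ∀u ∃z ∃q ∀x (M(u) ∧ S(p) ∧ ¬G(z) ∨ G(q) ∧ ¬S(x))
The quantifier ∀z sits under an odd number of negations (counting the antecedent side of each →), so it flips to ∃z.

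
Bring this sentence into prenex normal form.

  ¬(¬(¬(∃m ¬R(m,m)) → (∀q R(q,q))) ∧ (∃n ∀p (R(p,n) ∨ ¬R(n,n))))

∃m ∀q ∀n ∃p (¬R(m,m) ∨ R(q,q) ∨ ¬R(p,n) ∧ R(n,n))

First replace A → B with ¬A ∨ B.
  ¬(¬(¬¬(∃m ¬R(m,m)) ∨ (∀q R(q,q))) ∧ (∃n ∀p (R(p,n) ∨ ¬R(n,n))))
Move each ¬ inward, flipping quantifiers it crosses:
  (∃m ¬R(m,m)) ∨ (∀q R(q,q)) ∨ (∀n ∃p (¬R(p,n) ∧ R(n,n)))
All bound variables are already distinct, so no renaming is needed.
Finally move all quantifiers to the prefix:
  ∃m ∀q ∀n ∃p (¬R(m,m) ∨ R(q,q) ∨ ¬R(p,n) ∧ R(n,n))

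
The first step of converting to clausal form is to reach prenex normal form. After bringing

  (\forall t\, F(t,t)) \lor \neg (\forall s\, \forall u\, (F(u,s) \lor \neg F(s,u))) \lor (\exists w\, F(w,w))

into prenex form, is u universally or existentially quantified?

existential

Move each ¬ inward, flipping quantifiers it crosses:
  (\forall t\, F(t,t)) \lor (\exists s\, \exists u\, (\neg F(u,s) \land F(s,u))) \lor (\exists w\, F(w,w))
Extract every quantifier outward, since the variables are now distinct and don't occur free across branches:
  \forall t\, \exists s\, \exists u\, \exists w\, (F(t,t) \lor \neg F(u,s) \land F(s,u) \lor F(w,w))
The quantifier \forall u sits under an odd number of negations, so it flips to \exists u.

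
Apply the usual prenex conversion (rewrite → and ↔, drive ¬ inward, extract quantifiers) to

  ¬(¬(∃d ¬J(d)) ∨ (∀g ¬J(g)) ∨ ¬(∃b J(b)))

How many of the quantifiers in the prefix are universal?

Drive negations inward (¬∀x A ≡ ∃x ¬A, ¬∃x A ≡ ∀x ¬A, De Morgan for ∧/∨):
  (∃d ¬J(d)) ∧ (∃g J(g)) ∧ (∃b J(b))
Extract every quantifier outward, since the variables are now distinct and don't occur free across branches:
  ∃d ∃g ∃b (¬J(d) ∧ J(g) ∧ J(b))
The prefix is ∃d ∃g ∃b: 0 universal, 3 existential.

0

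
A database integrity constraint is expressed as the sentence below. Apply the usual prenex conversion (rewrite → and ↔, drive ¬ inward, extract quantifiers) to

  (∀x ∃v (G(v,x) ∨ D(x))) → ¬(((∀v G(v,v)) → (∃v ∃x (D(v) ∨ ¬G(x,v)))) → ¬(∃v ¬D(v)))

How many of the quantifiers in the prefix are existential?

5

Eliminate → and ↔ using ¬ and ∨.
  ¬(∀x ∃v (G(v,x) ∨ D(x))) ∨ ¬(¬(¬(∀v G(v,v)) ∨ (∃v ∃x (D(v) ∨ ¬G(x,v)))) ∨ ¬(∃v ¬D(v)))
Push ¬ through the quantifiers and connectives to reach negation normal form:
  (∃x ∀v (¬G(v,x) ∧ ¬D(x))) ∨ ((∃v ¬G(v,v)) ∨ (∃v ∃x (D(v) ∨ ¬G(x,v)))) ∧ (∃v ¬D(v))
Give each quantifier a distinct variable: v↦u, v↦t, x↦a, v↦q.
  (∃x ∀v (¬G(v,x) ∧ ¬D(x))) ∨ ((∃u ¬G(u,u)) ∨ (∃t ∃a (D(t) ∨ ¬G(a,t)))) ∧ (∃q ¬D(q))
Finally move all quantifiers to the prefix:
  ∃x ∀v ∃u ∃t ∃a ∃q (¬G(v,x) ∧ ¬D(x) ∨ (¬G(u,u) ∨ D(t) ∨ ¬G(a,t)) ∧ ¬D(q))
The prefix is ∃x ∀v ∃u ∃t ∃a ∃q: 1 universal, 5 existential.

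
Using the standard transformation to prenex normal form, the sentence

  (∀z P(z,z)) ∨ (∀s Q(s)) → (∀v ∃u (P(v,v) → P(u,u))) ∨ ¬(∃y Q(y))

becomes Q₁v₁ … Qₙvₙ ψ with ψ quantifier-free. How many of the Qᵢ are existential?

3

First replace A → B with ¬A ∨ B.
  ¬((∀z P(z,z)) ∨ (∀s Q(s))) ∨ (∀v ∃u (¬P(v,v) ∨ P(u,u))) ∨ ¬(∃y Q(y))
Push ¬ through the quantifiers and connectives to reach negation normal form:
  (∃z ¬P(z,z)) ∧ (∃s ¬Q(s)) ∨ (∀v ∃u (¬P(v,v) ∨ P(u,u))) ∨ (∀y ¬Q(y))
All bound variables are already distinct, so no renaming is needed.
Extract every quantifier outward, since the variables are now distinct and don't occur free across branches:
  ∃z ∃s ∀v ∃u ∀y (¬P(z,z) ∧ ¬Q(s) ∨ ¬P(v,v) ∨ P(u,u) ∨ ¬Q(y))
The prefix is ∃z ∃s ∀v ∃u ∀y: 2 universal, 3 existential.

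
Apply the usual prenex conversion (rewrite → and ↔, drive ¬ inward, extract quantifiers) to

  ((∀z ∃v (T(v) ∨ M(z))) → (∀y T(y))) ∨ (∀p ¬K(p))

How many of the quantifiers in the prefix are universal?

3

Rewrite implications/biconditionals: A → B as ¬A ∨ B.
  ¬(∀z ∃v (T(v) ∨ M(z))) ∨ (∀y T(y)) ∨ (∀p ¬K(p))
Push ¬ through the quantifiers and connectives to reach negation normal form:
  (∃z ∀v (¬T(v) ∧ ¬M(z))) ∨ (∀y T(y)) ∨ (∀p ¬K(p))
All bound variables are already distinct, so no renaming is needed.
Extract every quantifier outward, since the variables are now distinct and don't occur free across branches:
  ∃z ∀v ∀y ∀p (¬T(v) ∧ ¬M(z) ∨ T(y) ∨ ¬K(p))
The prefix is ∃z ∀v ∀y ∀p: 3 universal, 1 existential.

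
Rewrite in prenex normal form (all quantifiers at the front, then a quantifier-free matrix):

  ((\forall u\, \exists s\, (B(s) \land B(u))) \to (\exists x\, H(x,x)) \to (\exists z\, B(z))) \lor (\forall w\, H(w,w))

\exists u\, \forall s\, \forall x\, \exists z\, \forall w\, (\neg B(s) \lor \neg B(u) \lor \neg H(x,x) \lor B(z) \lor H(w,w))

First replace A → B with ¬A ∨ B.
  \neg (\forall u\, \exists s\, (B(s) \land B(u))) \lor \neg (\exists x\, H(x,x)) \lor (\exists z\, B(z)) \lor (\forall w\, H(w,w))
Drive negations inward (¬∀x A ≡ ∃x ¬A, ¬∃x A ≡ ∀x ¬A, De Morgan for ∧/∨):
  (\exists u\, \forall s\, (\neg B(s) \lor \neg B(u))) \lor (\forall x\, \neg H(x,x)) \lor (\exists z\, B(z)) \lor (\forall w\, H(w,w))
All bound variables are already distinct, so no renaming is needed.
Pull the quantifiers to the front (each side's bound variable is not free in the other side):
  \exists u\, \forall s\, \forall x\, \exists z\, \forall w\, (\neg B(s) \lor \neg B(u) \lor \neg H(x,x) \lor B(z) \lor H(w,w))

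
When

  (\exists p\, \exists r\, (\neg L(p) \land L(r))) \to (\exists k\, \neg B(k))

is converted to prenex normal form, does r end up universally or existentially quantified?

First replace A → B with ¬A ∨ B.
  \neg (\exists p\, \exists r\, (\neg L(p) \land L(r))) \lor (\exists k\, \neg B(k))
Drive negations inward (¬∀x A ≡ ∃x ¬A, ¬∃x A ≡ ∀x ¬A, De Morgan for ∧/∨):
  (\forall p\, \forall r\, (L(p) \lor \neg L(r))) \lor (\exists k\, \neg B(k))
All bound variables are already distinct, so no renaming is needed.
Finally move all quantifiers to the prefix:
  \forall p\, \forall r\, \exists k\, (L(p) \lor \neg L(r) \lor \neg B(k))
The quantifier \exists r sits under an odd number of negations (counting the antecedent side of each →), so it flips to \forall r.

universal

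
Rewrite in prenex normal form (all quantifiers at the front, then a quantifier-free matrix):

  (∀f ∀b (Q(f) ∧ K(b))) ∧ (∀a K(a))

∀f ∀b ∀a (Q(f) ∧ K(b) ∧ K(a))

Pull the quantifiers to the front (each side's bound variable is not free in the other side):
  ∀f ∀b ∀a (Q(f) ∧ K(b) ∧ K(a))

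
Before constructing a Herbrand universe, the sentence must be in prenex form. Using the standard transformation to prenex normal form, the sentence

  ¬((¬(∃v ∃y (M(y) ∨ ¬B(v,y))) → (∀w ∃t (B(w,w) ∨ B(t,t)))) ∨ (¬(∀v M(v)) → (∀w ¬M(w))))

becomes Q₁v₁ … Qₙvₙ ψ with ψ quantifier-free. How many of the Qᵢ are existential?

Rewrite implications/biconditionals: A → B as ¬A ∨ B.
  ¬(¬¬(∃v ∃y (M(y) ∨ ¬B(v,y))) ∨ (∀w ∃t (B(w,w) ∨ B(t,t))) ∨ ¬¬(∀v M(v)) ∨ (∀w ¬M(w)))
Push ¬ through the quantifiers and connectives to reach negation normal form:
  (∀v ∀y (¬M(y) ∧ B(v,y))) ∧ (∃w ∀t (¬B(w,w) ∧ ¬B(t,t))) ∧ (∃v ¬M(v)) ∧ (∃w M(w))
Rename bound variables to avoid capture: v↦w1, w↦a.
  (∀v ∀y (¬M(y) ∧ B(v,y))) ∧ (∃w ∀t (¬B(w,w) ∧ ¬B(t,t))) ∧ (∃w1 ¬M(w1)) ∧ (∃a M(a))
Pull the quantifiers to the front (each side's bound variable is not free in the other side):
  ∀v ∀y ∃w ∀t ∃w1 ∃a (¬M(y) ∧ B(v,y) ∧ ¬B(w,w) ∧ ¬B(t,t) ∧ ¬M(w1) ∧ M(a))
The prefix is ∀v ∀y ∃w ∀t ∃w1 ∃a: 3 universal, 3 existential.

3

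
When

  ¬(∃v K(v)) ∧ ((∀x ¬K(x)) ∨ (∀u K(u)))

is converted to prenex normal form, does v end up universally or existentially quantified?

Drive negations inward (¬∀x A ≡ ∃x ¬A, ¬∃x A ≡ ∀x ¬A, De Morgan for ∧/∨):
  (∀v ¬K(v)) ∧ ((∀x ¬K(x)) ∨ (∀u K(u)))
All bound variables are already distinct, so no renaming is needed.
Extract every quantifier outward, since the variables are now distinct and don't occur free across branches:
  ∀v ∀x ∀u (¬K(v) ∧ (¬K(x) ∨ K(u)))
The quantifier ∃v sits under an odd number of negations, so it flips to ∀v.

universal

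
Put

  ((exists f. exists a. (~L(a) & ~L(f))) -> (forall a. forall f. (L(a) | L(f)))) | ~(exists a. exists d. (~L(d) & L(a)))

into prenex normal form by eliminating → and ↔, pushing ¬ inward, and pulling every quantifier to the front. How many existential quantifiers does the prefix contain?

0

Eliminate → and ↔ using ¬ and ∨.
  ~(exists f. exists a. (~L(a) & ~L(f))) | (forall a. forall f. (L(a) | L(f))) | ~(exists a. exists d. (~L(d) & L(a)))
Drive negations inward (¬∀x A ≡ ∃x ¬A, ¬∃x A ≡ ∀x ¬A, De Morgan for ∧/∨):
  (forall f. forall a. (L(a) | L(f))) | (forall a. forall f. (L(a) | L(f))) | (forall a. forall d. (L(d) | ~L(a)))
Give each quantifier a distinct variable: a↦v1, f↦x, a↦z.
  (forall f. forall a. (L(a) | L(f))) | (forall v1. forall x. (L(v1) | L(x))) | (forall z. forall d. (L(d) | ~L(z)))
Pull the quantifiers to the front (each side's bound variable is not free in the other side):
  forall f. forall a. forall v1. forall x. forall z. forall d. (L(a) | L(f) | L(v1) | L(x) | L(d) | ~L(z))
The prefix is forall f forall a forall v1 forall x forall z forall d: 6 universal, 0 existential.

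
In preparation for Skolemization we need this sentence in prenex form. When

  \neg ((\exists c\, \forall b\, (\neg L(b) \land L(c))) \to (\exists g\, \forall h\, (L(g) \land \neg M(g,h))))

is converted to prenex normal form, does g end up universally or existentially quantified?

universal

Rewrite implications/biconditionals: A → B as ¬A ∨ B.
  \neg (\neg (\exists c\, \forall b\, (\neg L(b) \land L(c))) \lor (\exists g\, \forall h\, (L(g) \land \neg M(g,h))))
Push ¬ through the quantifiers and connectives to reach negation normal form:
  (\exists c\, \forall b\, (\neg L(b) \land L(c))) \land (\forall g\, \exists h\, (\neg L(g) \lor M(g,h)))
Finally move all quantifiers to the prefix:
  \exists c\, \forall b\, \forall g\, \exists h\, (\neg L(b) \land L(c) \land (\neg L(g) \lor M(g,h)))
The quantifier \exists g sits under an odd number of negations (counting the antecedent side of each →), so it flips to \forall g.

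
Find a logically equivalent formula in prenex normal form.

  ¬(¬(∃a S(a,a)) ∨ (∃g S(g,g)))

∃a ∀g (S(a,a) ∧ ¬S(g,g))

Move each ¬ inward, flipping quantifiers it crosses:
  (∃a S(a,a)) ∧ (∀g ¬S(g,g))
All bound variables are already distinct, so no renaming is needed.
Extract every quantifier outward, since the variables are now distinct and don't occur free across branches:
  ∃a ∀g (S(a,a) ∧ ¬S(g,g))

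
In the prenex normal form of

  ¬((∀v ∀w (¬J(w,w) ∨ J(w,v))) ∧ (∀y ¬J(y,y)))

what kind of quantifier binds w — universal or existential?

existential

Push ¬ through the quantifiers and connectives to reach negation normal form:
  (∃v ∃w (J(w,w) ∧ ¬J(w,v))) ∨ (∃y J(y,y))
Pull the quantifiers to the front (each side's bound variable is not free in the other side):
  ∃v ∃w ∃y (J(w,w) ∧ ¬J(w,v) ∨ J(y,y))
The quantifier ∀w sits under an odd number of negations, so it flips to ∃w.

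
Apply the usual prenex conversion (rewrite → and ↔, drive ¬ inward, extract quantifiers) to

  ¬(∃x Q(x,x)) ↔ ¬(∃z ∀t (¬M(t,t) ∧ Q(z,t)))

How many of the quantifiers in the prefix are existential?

3

Rewrite implications/biconditionals: A → B as ¬A ∨ B; A ↔ B as (¬A ∨ B) ∧ (¬B ∨ A).
  (¬¬(∃x Q(x,x)) ∨ ¬(∃z ∀t (¬M(t,t) ∧ Q(z,t)))) ∧ (¬¬(∃z ∀t (¬M(t,t) ∧ Q(z,t))) ∨ ¬(∃x Q(x,x)))
Move each ¬ inward, flipping quantifiers it crosses:
  ((∃x Q(x,x)) ∨ (∀z ∃t (M(t,t) ∨ ¬Q(z,t)))) ∧ ((∃z ∀t (¬M(t,t) ∧ Q(z,t))) ∨ (∀x ¬Q(x,x)))
Rename bound variables to avoid capture: z↦z1, t↦v, x↦y1.
  ((∃x Q(x,x)) ∨ (∀z ∃t (M(t,t) ∨ ¬Q(z,t)))) ∧ ((∃z1 ∀v (¬M(v,v) ∧ Q(z1,v))) ∨ (∀y1 ¬Q(y1,y1)))
Extract every quantifier outward, since the variables are now distinct and don't occur free across branches:
  ∃x ∀z ∃t ∃z1 ∀v ∀y1 ((Q(x,x) ∨ M(t,t) ∨ ¬Q(z,t)) ∧ (¬M(v,v) ∧ Q(z1,v) ∨ ¬Q(y1,y1)))
The prefix is ∃x ∀z ∃t ∃z1 ∀v ∀y1: 3 universal, 3 existential.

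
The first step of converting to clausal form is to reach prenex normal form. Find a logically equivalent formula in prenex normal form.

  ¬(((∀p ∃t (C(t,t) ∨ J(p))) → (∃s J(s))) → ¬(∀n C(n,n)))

∃p ∀t ∃s ∀n ((¬C(t,t) ∧ ¬J(p) ∨ J(s)) ∧ C(n,n))

First replace A → B with ¬A ∨ B.
  ¬(¬(¬(∀p ∃t (C(t,t) ∨ J(p))) ∨ (∃s J(s))) ∨ ¬(∀n C(n,n)))
Drive negations inward (¬∀x A ≡ ∃x ¬A, ¬∃x A ≡ ∀x ¬A, De Morgan for ∧/∨):
  ((∃p ∀t (¬C(t,t) ∧ ¬J(p))) ∨ (∃s J(s))) ∧ (∀n C(n,n))
All bound variables are already distinct, so no renaming is needed.
Pull the quantifiers to the front (each side's bound variable is not free in the other side):
  ∃p ∀t ∃s ∀n ((¬C(t,t) ∧ ¬J(p) ∨ J(s)) ∧ C(n,n))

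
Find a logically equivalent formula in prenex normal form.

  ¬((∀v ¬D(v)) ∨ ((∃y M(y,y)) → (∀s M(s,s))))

Eliminate → and ↔ using ¬ and ∨.
  ¬((∀v ¬D(v)) ∨ ¬(∃y M(y,y)) ∨ (∀s M(s,s)))
Move each ¬ inward, flipping quantifiers it crosses:
  (∃v D(v)) ∧ (∃y M(y,y)) ∧ (∃s ¬M(s,s))
Pull the quantifiers to the front (each side's bound variable is not free in the other side):
  ∃v ∃y ∃s (D(v) ∧ M(y,y) ∧ ¬M(s,s))

∃v ∃y ∃s (D(v) ∧ M(y,y) ∧ ¬M(s,s))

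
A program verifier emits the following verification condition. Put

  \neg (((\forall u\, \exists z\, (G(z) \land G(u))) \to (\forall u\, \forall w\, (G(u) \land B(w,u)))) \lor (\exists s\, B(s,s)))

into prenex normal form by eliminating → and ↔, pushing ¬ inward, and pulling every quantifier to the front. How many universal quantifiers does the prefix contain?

Rewrite implications/biconditionals: A → B as ¬A ∨ B.
  \neg (\neg (\forall u\, \exists z\, (G(z) \land G(u))) \lor (\forall u\, \forall w\, (G(u) \land B(w,u))) \lor (\exists s\, B(s,s)))
Push ¬ through the quantifiers and connectives to reach negation normal form:
  (\forall u\, \exists z\, (G(z) \land G(u))) \land (\exists u\, \exists w\, (\neg G(u) \lor \neg B(w,u))) \land (\forall s\, \neg B(s,s))
Rename bound variables to avoid capture: u↦z1.
  (\forall u\, \exists z\, (G(z) \land G(u))) \land (\exists z1\, \exists w\, (\neg G(z1) \lor \neg B(w,z1))) \land (\forall s\, \neg B(s,s))
Extract every quantifier outward, since the variables are now distinct and don't occur free across branches:
  \forall u\, \exists z\, \exists z1\, \exists w\, \forall s\, (G(z) \land G(u) \land (\neg G(z1) \lor \neg B(w,z1)) \land \neg B(s,s))
The prefix is \forall u \exists z \exists z1 \exists w \forall s: 2 universal, 3 existential.

2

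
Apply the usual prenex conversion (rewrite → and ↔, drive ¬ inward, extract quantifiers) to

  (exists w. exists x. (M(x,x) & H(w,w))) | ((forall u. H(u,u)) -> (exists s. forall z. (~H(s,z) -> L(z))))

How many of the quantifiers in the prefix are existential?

First replace A → B with ¬A ∨ B.
  (exists w. exists x. (M(x,x) & H(w,w))) | ~(forall u. H(u,u)) | (exists s. forall z. (~~H(s,z) | L(z)))
Push ¬ through the quantifiers and connectives to reach negation normal form:
  (exists w. exists x. (M(x,x) & H(w,w))) | (exists u. ~H(u,u)) | (exists s. forall z. (H(s,z) | L(z)))
All bound variables are already distinct, so no renaming is needed.
Finally move all quantifiers to the prefix:
  exists w. exists x. exists u. exists s. forall z. (M(x,x) & H(w,w) | ~H(u,u) | H(s,z) | L(z))
The prefix is exists w exists x exists u exists s forall z: 1 universal, 4 existential.

4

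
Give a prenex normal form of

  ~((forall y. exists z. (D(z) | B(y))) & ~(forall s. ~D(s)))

Drive negations inward (¬∀x A ≡ ∃x ¬A, ¬∃x A ≡ ∀x ¬A, De Morgan for ∧/∨):
  (exists y. forall z. (~D(z) & ~B(y))) | (forall s. ~D(s))
Extract every quantifier outward, since the variables are now distinct and don't occur free across branches:
  exists y. forall z. forall s. (~D(z) & ~B(y) | ~D(s))

exists y. forall z. forall s. (~D(z) & ~B(y) | ~D(s))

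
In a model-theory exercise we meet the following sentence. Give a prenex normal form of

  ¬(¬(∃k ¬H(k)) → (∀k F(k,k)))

Eliminate → and ↔ using ¬ and ∨.
  ¬(¬¬(∃k ¬H(k)) ∨ (∀k F(k,k)))
Drive negations inward (¬∀x A ≡ ∃x ¬A, ¬∃x A ≡ ∀x ¬A, De Morgan for ∧/∨):
  (∀k H(k)) ∧ (∃k ¬F(k,k))
Standardize variables apart so no two quantifiers bind the same name: k↦u.
  (∀k H(k)) ∧ (∃u ¬F(u,u))
Finally move all quantifiers to the prefix:
  ∀k ∃u (H(k) ∧ ¬F(u,u))

∀k ∃u (H(k) ∧ ¬F(u,u))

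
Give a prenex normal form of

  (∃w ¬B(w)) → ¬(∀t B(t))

∀w ∃t (B(w) ∨ ¬B(t))

First replace A → B with ¬A ∨ B.
  ¬(∃w ¬B(w)) ∨ ¬(∀t B(t))
Move each ¬ inward, flipping quantifiers it crosses:
  (∀w B(w)) ∨ (∃t ¬B(t))
Finally move all quantifiers to the prefix:
  ∀w ∃t (B(w) ∨ ¬B(t))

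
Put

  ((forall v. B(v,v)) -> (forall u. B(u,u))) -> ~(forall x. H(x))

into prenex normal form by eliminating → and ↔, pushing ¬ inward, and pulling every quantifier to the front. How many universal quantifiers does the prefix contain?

1

Rewrite implications/biconditionals: A → B as ¬A ∨ B.
  ~(~(forall v. B(v,v)) | (forall u. B(u,u))) | ~(forall x. H(x))
Move each ¬ inward, flipping quantifiers it crosses:
  (forall v. B(v,v)) & (exists u. ~B(u,u)) | (exists x. ~H(x))
All bound variables are already distinct, so no renaming is needed.
Pull the quantifiers to the front (each side's bound variable is not free in the other side):
  forall v. exists u. exists x. (B(v,v) & ~B(u,u) | ~H(x))
The prefix is forall v exists u exists x: 1 universal, 2 existential.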